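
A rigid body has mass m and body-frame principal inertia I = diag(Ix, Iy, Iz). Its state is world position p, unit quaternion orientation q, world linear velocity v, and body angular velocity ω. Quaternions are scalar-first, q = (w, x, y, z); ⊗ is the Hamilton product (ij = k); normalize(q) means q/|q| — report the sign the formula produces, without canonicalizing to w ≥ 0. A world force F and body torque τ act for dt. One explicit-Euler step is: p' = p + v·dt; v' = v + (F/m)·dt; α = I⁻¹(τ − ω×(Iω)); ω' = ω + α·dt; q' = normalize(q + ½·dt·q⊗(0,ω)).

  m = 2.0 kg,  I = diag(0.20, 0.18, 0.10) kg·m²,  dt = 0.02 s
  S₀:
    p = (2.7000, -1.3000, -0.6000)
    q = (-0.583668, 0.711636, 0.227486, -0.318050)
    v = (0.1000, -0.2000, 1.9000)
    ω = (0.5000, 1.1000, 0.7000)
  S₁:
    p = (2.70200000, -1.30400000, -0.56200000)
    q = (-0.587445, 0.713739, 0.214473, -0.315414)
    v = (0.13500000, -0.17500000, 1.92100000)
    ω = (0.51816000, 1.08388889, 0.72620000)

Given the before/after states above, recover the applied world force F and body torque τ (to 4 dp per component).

velocity change Δv = (0.03500000, 0.02500000, 0.02100000)
F = m·Δv/dt = (3.5000, 2.5000, 2.1000)
ω₁ − ω₀ = (0.01816000, -0.01611111, 0.02620000)
τ = I·(Δω/dt) + ω₀×(Iω₀) = (0.1200, -0.1100, 0.1200)

F = (3.5000, 2.5000, 2.1000)
τ = (0.1200, -0.1100, 0.1200)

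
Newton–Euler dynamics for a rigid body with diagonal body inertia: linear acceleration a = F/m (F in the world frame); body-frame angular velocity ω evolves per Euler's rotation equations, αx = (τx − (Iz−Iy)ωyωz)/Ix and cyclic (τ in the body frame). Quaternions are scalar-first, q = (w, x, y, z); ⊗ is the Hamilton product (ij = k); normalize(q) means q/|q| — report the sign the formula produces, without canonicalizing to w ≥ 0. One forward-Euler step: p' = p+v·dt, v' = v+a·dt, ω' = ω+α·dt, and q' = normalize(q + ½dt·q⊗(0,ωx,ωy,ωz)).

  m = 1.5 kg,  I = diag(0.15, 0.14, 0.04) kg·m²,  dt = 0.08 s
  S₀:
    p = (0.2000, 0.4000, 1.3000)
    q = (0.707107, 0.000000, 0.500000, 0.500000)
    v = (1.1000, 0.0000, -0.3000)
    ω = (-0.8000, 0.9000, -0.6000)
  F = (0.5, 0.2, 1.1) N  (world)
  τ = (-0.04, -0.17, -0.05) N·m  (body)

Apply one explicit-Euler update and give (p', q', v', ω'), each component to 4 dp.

linear accel F/m = (0.3333, 0.1333, 0.7333)
p + v·dt = (0.2880, 0.4000, 1.2760)
v' = v + a·dt = (1.1267, 0.0107, -0.2413)
(τ − ω×Iω)/I = (-0.6267, -1.5914, -1.4300)
new body rate ω' = (-0.8501, 0.7727, -0.7144)
q⊗(0,ω) = (-0.1500000, -1.3156856, 0.2363963, -0.0242642)
updated quaternion q' = (0.7001, -0.0526, 0.5087, 0.4983)

p' = (0.2880, 0.4000, 1.2760)
q' = (0.7001, -0.0526, 0.5087, 0.4983)
v' = (1.1267, 0.0107, -0.2413)
ω' = (-0.8501, 0.7727, -0.7144)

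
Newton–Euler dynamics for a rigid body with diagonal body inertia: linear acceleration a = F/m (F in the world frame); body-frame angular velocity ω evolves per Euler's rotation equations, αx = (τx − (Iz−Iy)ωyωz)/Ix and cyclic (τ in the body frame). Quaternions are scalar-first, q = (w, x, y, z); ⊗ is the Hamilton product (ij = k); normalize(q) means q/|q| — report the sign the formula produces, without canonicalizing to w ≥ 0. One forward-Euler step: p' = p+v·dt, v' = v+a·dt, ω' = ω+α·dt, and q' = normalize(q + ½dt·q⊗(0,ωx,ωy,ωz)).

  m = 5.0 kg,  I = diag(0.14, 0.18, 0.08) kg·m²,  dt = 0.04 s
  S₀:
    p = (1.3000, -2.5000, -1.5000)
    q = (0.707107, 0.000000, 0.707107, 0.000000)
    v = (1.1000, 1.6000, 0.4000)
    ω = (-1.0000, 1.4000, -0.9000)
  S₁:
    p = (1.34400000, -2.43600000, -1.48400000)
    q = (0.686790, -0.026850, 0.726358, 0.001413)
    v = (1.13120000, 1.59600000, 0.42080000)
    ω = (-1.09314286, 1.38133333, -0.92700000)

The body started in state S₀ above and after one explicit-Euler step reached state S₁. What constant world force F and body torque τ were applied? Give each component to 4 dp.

F = (3.9000, -0.5000, 2.6000)
τ = (-0.2000, -0.0300, -0.1100)

velocity change Δv = (0.03120000, -0.00400000, 0.02080000)
m·(v₁−v₀)/dt = (3.9000, -0.5000, 2.6000)
rate change Δω = (-0.09314286, -0.01866667, -0.02700000)
precession coupling = (0.1260, 0.0540, -0.0560)
τ = I·(Δω/dt) + ω₀×(Iω₀) = (-0.2000, -0.0300, -0.1100)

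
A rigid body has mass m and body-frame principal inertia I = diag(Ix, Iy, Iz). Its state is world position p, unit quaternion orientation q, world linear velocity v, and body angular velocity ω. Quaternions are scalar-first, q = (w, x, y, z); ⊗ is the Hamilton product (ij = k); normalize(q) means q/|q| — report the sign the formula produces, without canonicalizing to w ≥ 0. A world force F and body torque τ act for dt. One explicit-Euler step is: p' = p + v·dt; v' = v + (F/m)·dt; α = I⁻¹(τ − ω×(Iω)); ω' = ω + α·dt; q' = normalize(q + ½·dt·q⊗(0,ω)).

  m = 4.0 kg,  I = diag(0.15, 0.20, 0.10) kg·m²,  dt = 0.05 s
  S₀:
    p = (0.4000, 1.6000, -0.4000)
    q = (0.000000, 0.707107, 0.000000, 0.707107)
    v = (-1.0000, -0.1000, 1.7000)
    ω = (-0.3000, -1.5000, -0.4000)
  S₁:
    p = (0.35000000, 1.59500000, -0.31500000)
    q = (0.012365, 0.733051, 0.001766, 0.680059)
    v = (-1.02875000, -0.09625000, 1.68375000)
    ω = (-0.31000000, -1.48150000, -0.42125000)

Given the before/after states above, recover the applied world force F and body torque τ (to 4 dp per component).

F = (-2.3000, 0.3000, -1.3000)
τ = (-0.0900, 0.0800, -0.0200)

ω₁ − ω₀ = (-0.01000000, 0.01850000, -0.02125000)
applied torque τ = (-0.0900, 0.0800, -0.0200)
v₁ − v₀ = (-0.02875000, 0.00375000, -0.01625000)
m·(v₁−v₀)/dt = (-2.3000, 0.3000, -1.3000)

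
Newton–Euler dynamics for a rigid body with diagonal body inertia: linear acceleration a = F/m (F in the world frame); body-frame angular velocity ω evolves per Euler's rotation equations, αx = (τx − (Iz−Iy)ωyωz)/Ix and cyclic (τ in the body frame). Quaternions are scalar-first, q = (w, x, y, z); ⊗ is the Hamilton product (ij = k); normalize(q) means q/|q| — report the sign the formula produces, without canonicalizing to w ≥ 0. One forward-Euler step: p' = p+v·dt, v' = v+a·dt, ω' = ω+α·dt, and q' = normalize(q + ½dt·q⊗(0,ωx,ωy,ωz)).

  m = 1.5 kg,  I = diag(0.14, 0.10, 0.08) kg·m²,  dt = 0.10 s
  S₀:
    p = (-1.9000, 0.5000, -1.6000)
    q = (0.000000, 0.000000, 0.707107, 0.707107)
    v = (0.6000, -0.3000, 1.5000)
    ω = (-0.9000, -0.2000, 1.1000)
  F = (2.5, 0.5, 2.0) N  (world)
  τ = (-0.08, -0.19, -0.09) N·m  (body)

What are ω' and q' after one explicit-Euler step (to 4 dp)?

ω' = (-0.9603, -0.3306, 0.9965)
q' = (-0.0317, 0.0458, 0.6736, 0.7370)

angular accel α = (-0.6029, -1.3060, -1.0350)
ω + α·dt = (-0.9603, -0.3306, 0.9965)
2q̇ = q⊗(0,ω) = (-0.6363963, 0.9192391, -0.6363963, 0.6363963)
q + ½dt·q⊗(0,ω), renormalized = (-0.0317, 0.0458, 0.6736, 0.7370)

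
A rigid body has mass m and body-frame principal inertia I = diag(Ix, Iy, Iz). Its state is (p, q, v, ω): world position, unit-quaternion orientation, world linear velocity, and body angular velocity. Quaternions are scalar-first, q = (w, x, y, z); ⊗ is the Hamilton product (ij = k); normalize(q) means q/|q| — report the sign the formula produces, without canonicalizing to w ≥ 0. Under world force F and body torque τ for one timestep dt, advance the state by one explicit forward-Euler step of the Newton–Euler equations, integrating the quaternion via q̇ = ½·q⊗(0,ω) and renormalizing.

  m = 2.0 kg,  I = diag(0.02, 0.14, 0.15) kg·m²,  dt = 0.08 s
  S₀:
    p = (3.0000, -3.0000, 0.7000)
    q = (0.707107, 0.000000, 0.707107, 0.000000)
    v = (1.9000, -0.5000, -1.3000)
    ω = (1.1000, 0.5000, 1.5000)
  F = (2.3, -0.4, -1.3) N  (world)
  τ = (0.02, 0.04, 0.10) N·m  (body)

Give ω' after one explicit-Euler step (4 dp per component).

ω' = (1.1500, 0.6454, 1.5181)

precession coupling ω×(Iω) = (0.0075, -0.2145, 0.0660)
α = I⁻¹(τ − ω×Iω) = (0.6250, 1.8179, 0.2267)
ω + α·dt = (1.1500, 0.6454, 1.5181)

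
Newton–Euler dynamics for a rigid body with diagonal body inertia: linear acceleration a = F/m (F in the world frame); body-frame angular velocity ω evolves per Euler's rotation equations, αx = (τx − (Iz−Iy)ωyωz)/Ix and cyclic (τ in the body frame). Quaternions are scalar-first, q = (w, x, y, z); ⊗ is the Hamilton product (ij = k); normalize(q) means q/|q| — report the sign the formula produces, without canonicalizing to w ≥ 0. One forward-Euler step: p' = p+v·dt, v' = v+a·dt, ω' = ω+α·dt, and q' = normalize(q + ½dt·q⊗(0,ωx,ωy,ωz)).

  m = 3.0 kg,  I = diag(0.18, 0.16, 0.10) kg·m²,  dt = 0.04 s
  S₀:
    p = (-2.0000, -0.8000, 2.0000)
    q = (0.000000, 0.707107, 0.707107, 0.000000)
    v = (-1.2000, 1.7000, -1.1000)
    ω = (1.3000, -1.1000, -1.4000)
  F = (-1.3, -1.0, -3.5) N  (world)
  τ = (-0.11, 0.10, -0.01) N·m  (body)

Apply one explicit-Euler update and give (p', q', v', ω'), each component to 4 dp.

p' = (-2.0480, -0.7320, 1.9560)
q' = (-0.0028, 0.6866, 0.7262, -0.0339)
v' = (-1.2173, 1.6867, -1.1467)
ω' = (1.2961, -1.0386, -1.4154)

p + v·dt = (-2.0480, -0.7320, 1.9560)
new velocity v' = (-1.2173, 1.6867, -1.1467)
α = I⁻¹(τ − ω×Iω) = (-0.0978, 1.5350, -0.3860)
ω' = ω + α·dt = (1.2961, -1.0386, -1.4154)
2q̇ = q⊗(0,ω) = (-0.1414214, -0.9899498, 0.9899498, -1.6970568)
q' = normalize(q + ½dt·q⊗(0,ω)) = (-0.0028, 0.6866, 0.7262, -0.0339)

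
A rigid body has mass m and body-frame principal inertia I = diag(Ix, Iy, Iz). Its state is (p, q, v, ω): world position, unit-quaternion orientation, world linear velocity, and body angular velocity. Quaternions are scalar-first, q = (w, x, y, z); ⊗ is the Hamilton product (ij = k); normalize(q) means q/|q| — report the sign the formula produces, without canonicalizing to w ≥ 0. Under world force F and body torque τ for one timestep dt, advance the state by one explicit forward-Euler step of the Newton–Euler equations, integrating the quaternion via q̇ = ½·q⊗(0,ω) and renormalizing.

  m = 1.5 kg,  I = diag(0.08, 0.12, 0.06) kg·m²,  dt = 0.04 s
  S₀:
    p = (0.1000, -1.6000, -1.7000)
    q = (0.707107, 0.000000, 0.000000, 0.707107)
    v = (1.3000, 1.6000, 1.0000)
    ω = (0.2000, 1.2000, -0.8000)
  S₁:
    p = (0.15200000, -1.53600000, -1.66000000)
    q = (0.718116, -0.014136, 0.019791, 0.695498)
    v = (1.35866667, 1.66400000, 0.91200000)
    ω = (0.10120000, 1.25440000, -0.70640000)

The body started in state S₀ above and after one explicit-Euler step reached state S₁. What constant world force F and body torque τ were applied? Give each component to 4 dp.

F = (2.2000, 2.4000, -3.3000)
τ = (-0.1400, 0.1600, 0.1500)

velocity change Δv = (0.05866667, 0.06400000, -0.08800000)
applied force F = (2.2000, 2.4000, -3.3000)
Δω = ω₁−ω₀ = (-0.09880000, 0.05440000, 0.09360000)
applied torque τ = (-0.1400, 0.1600, 0.1500)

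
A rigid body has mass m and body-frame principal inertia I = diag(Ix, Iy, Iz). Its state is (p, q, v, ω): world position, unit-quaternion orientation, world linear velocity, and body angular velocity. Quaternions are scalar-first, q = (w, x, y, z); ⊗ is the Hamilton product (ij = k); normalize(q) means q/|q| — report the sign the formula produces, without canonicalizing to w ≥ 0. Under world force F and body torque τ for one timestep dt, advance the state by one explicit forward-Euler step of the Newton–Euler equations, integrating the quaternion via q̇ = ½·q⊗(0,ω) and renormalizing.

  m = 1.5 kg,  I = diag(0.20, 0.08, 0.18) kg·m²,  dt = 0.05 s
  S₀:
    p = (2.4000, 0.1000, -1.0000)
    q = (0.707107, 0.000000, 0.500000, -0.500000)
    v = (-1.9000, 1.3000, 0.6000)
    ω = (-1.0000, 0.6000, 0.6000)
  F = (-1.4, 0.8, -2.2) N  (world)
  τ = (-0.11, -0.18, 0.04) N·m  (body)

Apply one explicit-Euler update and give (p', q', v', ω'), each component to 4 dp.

p' = (2.3050, 0.1650, -0.9700)
q' = (0.7067, -0.0027, 0.5228, -0.4766)
v' = (-1.9467, 1.3267, 0.5267)
ω' = (-1.0365, 0.4950, 0.5911)

α = I⁻¹(τ − ω×Iω) = (-0.7300, -2.1000, -0.1778)
ω' = ω + α·dt = (-1.0365, 0.4950, 0.5911)
2q̇ = q⊗(0,ω) = (0.0000000, -0.1071070, 0.9242642, 0.9242642)
q' = normalize(q + ½dt·q⊗(0,ω)) = (0.7067, -0.0027, 0.5228, -0.4766)
p' = p + v·dt = (2.3050, 0.1650, -0.9700)
new velocity v' = (-1.9467, 1.3267, 0.5267)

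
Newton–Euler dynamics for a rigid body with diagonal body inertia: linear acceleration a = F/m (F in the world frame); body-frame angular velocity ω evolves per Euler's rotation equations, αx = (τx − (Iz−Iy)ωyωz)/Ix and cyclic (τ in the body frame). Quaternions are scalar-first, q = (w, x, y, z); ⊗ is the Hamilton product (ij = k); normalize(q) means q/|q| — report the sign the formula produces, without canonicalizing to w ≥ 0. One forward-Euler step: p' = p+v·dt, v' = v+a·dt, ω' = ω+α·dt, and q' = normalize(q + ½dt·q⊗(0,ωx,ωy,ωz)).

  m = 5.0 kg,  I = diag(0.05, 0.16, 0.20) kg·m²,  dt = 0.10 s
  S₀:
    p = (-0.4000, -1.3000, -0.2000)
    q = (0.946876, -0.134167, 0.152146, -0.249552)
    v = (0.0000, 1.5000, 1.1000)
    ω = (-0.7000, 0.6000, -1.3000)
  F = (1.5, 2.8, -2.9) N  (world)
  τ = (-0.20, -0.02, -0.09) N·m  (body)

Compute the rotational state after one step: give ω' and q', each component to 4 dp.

(τ − ω×Iω)/I = (-3.3760, 0.7281, -0.2190)
ω + α·dt = (-1.0376, 0.6728, -1.3219)
2q̇ = q⊗(0,ω) = (-0.5096221, -0.7108718, 0.5683949, -1.2049368)
q + ½dt·q⊗(0,ω), renormalized = (0.9185, -0.1692, 0.1800, -0.3088)

ω' = (-1.0376, 0.6728, -1.3219)
q' = (0.9185, -0.1692, 0.1800, -0.3088)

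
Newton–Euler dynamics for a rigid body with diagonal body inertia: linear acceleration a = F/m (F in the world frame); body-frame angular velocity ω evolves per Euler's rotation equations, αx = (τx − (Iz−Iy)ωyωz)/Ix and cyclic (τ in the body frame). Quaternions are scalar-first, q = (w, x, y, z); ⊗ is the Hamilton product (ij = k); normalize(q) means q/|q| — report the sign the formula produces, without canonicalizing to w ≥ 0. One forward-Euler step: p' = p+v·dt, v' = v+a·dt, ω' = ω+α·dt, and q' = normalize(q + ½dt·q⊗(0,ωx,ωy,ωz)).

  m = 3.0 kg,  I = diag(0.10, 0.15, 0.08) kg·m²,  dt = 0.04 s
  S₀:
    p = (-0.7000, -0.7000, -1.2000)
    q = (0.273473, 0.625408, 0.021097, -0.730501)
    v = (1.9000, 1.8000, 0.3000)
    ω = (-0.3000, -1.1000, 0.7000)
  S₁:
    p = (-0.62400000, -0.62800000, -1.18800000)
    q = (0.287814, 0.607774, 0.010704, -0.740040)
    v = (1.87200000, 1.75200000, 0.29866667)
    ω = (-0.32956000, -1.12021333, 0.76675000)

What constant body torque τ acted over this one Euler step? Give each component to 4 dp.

rate change Δω = (-0.02956000, -0.02021333, 0.06675000)
gyro term ω₀×Iω₀ = (0.0539, -0.0042, 0.0165)
I·α + gyro = (-0.0200, -0.0800, 0.1500)

τ = (-0.0200, -0.0800, 0.1500)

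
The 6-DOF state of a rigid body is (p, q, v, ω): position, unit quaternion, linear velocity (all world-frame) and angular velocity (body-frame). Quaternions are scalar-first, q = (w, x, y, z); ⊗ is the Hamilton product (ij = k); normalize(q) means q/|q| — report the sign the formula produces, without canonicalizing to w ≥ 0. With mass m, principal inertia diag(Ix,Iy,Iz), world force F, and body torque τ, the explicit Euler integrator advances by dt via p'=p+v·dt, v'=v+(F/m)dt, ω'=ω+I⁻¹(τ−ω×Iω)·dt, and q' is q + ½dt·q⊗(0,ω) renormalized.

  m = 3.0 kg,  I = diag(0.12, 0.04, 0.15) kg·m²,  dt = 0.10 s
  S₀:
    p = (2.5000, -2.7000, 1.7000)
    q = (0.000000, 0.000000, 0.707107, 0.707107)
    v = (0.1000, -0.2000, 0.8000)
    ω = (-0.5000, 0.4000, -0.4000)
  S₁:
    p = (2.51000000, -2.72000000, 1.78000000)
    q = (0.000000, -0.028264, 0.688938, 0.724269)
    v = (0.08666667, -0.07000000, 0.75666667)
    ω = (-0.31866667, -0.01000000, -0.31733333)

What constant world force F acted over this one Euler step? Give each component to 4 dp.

F = (-0.4000, 3.9000, -1.3000)

Δv = v₁−v₀ = (-0.01333333, 0.13000000, -0.04333333)
m·(v₁−v₀)/dt = (-0.4000, 3.9000, -1.3000)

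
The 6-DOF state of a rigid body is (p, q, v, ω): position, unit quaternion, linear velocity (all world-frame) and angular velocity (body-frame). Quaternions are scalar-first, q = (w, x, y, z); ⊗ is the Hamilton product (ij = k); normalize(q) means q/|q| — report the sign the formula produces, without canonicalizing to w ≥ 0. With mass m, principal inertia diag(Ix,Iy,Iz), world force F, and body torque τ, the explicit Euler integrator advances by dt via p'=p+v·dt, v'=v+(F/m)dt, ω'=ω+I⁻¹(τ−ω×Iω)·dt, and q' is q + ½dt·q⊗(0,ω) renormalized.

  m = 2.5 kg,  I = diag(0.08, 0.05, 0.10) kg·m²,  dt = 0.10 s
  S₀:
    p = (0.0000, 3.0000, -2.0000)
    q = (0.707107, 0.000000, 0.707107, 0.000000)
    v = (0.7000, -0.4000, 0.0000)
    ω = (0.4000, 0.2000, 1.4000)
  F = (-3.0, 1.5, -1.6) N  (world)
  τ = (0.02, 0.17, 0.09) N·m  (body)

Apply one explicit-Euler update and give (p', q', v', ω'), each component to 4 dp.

p' = (0.0700, 2.9600, -2.0000)
q' = (0.6982, 0.0635, 0.7123, 0.0353)
v' = (0.5800, -0.3400, -0.0640)
ω' = (0.4075, 0.5624, 1.4924)

precession coupling ω×(Iω) = (0.0140, -0.0112, -0.0024)
(τ − ω×Iω)/I = (0.0750, 3.6240, 0.9240)
ω' = ω + α·dt = (0.4075, 0.5624, 1.4924)
Hamilton product q⊗(0,ω) = (-0.1414214, 1.2727926, 0.1414214, 0.7071070)
q + ½dt·q⊗(0,ω), renormalized = (0.6982, 0.0635, 0.7123, 0.0353)
p' = p + v·dt = (0.0700, 2.9600, -2.0000)
v + (F/m)dt = (0.5800, -0.3400, -0.0640)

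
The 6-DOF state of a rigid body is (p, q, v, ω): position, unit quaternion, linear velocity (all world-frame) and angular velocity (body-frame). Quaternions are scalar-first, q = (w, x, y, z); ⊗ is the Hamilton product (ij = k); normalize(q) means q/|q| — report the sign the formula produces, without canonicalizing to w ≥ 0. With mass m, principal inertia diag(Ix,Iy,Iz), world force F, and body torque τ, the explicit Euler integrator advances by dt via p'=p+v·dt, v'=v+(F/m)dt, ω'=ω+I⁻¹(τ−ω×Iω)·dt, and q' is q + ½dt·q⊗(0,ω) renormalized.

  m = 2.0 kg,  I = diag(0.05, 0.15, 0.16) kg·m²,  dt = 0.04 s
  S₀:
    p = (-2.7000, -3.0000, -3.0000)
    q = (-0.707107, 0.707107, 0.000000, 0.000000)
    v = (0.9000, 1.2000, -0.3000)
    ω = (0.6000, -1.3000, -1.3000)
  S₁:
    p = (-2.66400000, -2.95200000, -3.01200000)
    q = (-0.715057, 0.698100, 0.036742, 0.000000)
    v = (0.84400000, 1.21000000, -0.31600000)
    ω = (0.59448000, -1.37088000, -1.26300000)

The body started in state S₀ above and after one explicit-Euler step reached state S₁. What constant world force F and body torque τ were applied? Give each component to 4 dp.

Δω = ω₁−ω₀ = (-0.00552000, -0.07088000, 0.03700000)
τ = I·(Δω/dt) + ω₀×(Iω₀) = (0.0100, -0.1800, 0.0700)
v₁ − v₀ = (-0.05600000, 0.01000000, -0.01600000)
m·(v₁−v₀)/dt = (-2.8000, 0.5000, -0.8000)

F = (-2.8000, 0.5000, -0.8000)
τ = (0.0100, -0.1800, 0.0700)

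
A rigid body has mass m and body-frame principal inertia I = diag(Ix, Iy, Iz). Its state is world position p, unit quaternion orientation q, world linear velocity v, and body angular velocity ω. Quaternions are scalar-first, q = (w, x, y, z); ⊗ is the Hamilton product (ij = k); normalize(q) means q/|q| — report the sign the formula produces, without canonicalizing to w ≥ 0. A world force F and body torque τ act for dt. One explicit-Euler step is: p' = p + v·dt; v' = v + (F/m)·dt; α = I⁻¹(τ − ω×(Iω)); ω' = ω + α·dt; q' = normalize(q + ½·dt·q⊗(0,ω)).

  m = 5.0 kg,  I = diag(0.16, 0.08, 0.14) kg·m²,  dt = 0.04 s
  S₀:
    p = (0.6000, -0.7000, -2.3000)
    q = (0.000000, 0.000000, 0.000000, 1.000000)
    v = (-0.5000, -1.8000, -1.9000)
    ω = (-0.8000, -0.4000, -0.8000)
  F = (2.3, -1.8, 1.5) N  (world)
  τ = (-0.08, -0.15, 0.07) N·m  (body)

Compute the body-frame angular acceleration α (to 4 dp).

gyro term ω×Iω = (0.0192, 0.0128, -0.0256)
(τ − ω×Iω)/I = (-0.6200, -2.0350, 0.6829)

α = (-0.6200, -2.0350, 0.6829)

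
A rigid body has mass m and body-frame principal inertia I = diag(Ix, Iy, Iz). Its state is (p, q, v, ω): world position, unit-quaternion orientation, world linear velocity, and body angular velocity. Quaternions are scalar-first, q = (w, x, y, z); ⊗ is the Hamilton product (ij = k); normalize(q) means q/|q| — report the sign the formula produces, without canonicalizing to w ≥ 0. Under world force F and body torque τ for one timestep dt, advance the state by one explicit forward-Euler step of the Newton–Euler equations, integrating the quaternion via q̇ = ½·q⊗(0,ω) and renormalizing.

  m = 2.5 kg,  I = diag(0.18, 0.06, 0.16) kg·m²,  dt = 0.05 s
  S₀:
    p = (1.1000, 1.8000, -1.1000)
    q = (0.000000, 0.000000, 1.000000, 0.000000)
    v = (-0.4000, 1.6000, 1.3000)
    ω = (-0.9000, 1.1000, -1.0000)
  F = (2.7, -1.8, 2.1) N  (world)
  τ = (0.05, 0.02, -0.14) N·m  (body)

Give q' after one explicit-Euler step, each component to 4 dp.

q' = (-0.0275, -0.0250, 0.9991, 0.0225)

Hamilton product q⊗(0,ω) = (-1.1000000, -1.0000000, 0.0000000, 0.9000000)
q' = normalize(q + ½dt·q⊗(0,ω)) = (-0.0275, -0.0250, 0.9991, 0.0225)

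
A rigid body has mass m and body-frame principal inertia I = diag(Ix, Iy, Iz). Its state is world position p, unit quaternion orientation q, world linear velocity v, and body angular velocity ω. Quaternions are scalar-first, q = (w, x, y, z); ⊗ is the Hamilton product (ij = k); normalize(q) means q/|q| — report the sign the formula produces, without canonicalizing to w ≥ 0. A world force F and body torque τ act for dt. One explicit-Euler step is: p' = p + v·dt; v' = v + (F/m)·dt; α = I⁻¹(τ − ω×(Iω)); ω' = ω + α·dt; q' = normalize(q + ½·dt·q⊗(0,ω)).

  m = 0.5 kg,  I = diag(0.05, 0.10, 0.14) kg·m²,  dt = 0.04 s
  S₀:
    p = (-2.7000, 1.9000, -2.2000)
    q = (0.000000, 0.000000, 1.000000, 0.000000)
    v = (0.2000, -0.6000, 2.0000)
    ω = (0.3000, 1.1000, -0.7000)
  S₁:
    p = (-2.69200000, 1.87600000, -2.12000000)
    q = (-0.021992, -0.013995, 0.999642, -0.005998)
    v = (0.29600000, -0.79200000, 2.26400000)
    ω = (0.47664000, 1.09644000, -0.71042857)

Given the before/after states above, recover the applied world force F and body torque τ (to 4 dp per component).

rate change Δω = (0.17664000, -0.00356000, -0.01042857)
gyro term ω₀×Iω₀ = (-0.0308, 0.0189, 0.0165)
τ = I·(Δω/dt) + ω₀×(Iω₀) = (0.1900, 0.0100, -0.0200)
velocity change Δv = (0.09600000, -0.19200000, 0.26400000)
F = m·Δv/dt = (1.2000, -2.4000, 3.3000)

F = (1.2000, -2.4000, 3.3000)
τ = (0.1900, 0.0100, -0.0200)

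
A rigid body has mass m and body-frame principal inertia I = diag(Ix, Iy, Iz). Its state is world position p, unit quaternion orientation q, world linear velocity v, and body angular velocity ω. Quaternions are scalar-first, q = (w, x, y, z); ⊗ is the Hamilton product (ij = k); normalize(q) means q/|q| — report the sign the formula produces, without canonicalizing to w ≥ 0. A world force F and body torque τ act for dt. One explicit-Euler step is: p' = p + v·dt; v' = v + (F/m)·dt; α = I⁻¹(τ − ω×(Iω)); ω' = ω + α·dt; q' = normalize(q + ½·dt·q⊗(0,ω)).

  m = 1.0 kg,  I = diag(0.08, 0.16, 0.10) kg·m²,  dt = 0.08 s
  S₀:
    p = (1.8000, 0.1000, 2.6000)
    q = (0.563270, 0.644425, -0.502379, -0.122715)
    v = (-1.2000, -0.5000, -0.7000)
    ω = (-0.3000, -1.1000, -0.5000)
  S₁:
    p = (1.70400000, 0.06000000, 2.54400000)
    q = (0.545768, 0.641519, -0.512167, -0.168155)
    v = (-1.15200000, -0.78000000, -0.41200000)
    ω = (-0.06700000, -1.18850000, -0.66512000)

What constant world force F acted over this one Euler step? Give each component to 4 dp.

velocity change Δv = (0.04800000, -0.28000000, 0.28800000)
m·(v₁−v₀)/dt = (0.6000, -3.5000, 3.6000)

F = (0.6000, -3.5000, 3.6000)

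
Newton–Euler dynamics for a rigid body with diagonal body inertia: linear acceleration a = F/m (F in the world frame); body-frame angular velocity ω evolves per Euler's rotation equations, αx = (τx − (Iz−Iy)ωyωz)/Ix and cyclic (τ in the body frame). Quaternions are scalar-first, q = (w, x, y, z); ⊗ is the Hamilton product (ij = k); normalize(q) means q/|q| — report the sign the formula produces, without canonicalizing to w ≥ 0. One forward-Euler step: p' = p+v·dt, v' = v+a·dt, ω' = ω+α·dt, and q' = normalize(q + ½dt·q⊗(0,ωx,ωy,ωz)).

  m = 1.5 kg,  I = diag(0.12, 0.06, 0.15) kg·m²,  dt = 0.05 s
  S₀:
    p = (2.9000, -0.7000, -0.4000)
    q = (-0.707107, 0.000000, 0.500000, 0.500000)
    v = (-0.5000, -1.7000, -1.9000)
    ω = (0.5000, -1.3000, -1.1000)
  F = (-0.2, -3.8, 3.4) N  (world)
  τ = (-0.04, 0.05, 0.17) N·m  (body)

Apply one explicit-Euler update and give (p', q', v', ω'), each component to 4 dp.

p' = (2.8750, -0.7850, -0.4950)
q' = (-0.6764, -0.0063, 0.5287, 0.5127)
v' = (-0.5067, -1.8267, -1.7867)
ω' = (0.4297, -1.2721, -1.0563)

a = F/m = (-0.1333, -2.5333, 2.2667)
new position p' = (2.8750, -0.7850, -0.4950)
v' = v + a·dt = (-0.5067, -1.8267, -1.7867)
(τ − ω×Iω)/I = (-1.4058, 0.5583, 0.8733)
ω' = ω + α·dt = (0.4297, -1.2721, -1.0563)
q⊗(0,ω) = (1.2000000, -0.2535535, 1.1692391, 0.5278177)
q' = normalize(q + ½dt·q⊗(0,ω)) = (-0.6764, -0.0063, 0.5287, 0.5127)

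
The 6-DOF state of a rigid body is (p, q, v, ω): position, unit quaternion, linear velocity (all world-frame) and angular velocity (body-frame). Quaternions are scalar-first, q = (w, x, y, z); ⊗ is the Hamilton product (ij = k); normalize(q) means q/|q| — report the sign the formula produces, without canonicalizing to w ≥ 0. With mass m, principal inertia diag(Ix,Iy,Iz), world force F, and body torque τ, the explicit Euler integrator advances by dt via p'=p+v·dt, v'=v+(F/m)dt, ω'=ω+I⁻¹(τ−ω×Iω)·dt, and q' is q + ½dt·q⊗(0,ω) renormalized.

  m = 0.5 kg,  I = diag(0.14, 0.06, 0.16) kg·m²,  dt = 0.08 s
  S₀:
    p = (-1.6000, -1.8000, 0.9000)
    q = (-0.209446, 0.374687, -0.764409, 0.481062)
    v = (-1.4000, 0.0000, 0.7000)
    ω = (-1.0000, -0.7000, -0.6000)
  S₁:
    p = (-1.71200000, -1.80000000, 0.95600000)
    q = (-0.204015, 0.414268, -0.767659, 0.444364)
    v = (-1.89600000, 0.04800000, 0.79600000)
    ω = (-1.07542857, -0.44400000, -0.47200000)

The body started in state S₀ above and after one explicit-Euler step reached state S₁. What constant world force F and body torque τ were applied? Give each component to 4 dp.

F = (-3.1000, 0.3000, 0.6000)
τ = (-0.0900, 0.1800, 0.2000)

velocity change Δv = (-0.49600000, 0.04800000, 0.09600000)
F = m·Δv/dt = (-3.1000, 0.3000, 0.6000)
rate change Δω = (-0.07542857, 0.25600000, 0.12800000)
applied torque τ = (-0.0900, 0.1800, 0.2000)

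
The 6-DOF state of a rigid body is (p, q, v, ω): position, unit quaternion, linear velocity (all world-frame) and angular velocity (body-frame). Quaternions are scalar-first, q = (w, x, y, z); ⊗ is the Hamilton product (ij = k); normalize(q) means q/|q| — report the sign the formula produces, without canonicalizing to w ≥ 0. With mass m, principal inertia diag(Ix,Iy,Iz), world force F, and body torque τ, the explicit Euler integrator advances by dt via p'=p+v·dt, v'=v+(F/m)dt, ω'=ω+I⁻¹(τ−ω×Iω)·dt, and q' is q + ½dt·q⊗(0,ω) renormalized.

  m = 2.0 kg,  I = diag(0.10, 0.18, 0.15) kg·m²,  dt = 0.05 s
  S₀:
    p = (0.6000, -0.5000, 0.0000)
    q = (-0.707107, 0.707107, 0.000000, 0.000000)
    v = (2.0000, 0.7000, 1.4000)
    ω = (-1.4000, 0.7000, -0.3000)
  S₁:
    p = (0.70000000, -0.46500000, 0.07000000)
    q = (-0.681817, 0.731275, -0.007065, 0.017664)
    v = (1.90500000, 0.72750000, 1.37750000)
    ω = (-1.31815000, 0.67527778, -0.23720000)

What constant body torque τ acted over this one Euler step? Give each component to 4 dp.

τ = (0.1700, -0.1100, 0.1100)

Δω = ω₁−ω₀ = (0.08185000, -0.02472222, 0.06280000)
applied torque τ = (0.1700, -0.1100, 0.1100)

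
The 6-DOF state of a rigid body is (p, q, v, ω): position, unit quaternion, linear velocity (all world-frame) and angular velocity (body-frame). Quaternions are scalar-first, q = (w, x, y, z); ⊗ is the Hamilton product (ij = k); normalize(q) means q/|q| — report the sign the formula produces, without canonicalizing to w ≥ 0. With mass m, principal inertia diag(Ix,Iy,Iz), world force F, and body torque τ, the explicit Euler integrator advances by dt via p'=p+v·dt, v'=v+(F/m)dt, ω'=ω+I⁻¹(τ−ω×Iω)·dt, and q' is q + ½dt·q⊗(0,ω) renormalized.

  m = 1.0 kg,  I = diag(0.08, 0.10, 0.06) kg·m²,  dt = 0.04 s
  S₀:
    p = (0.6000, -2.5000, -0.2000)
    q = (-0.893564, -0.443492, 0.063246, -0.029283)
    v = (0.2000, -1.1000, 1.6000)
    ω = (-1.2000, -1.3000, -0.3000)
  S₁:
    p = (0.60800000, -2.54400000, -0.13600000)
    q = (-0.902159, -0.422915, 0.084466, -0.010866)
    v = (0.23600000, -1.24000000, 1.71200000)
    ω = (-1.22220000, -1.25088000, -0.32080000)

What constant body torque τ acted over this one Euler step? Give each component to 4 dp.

ω₁ − ω₀ = (-0.02220000, 0.04912000, -0.02080000)
precession coupling = (-0.0156, 0.0072, 0.0312)
I·α + gyro = (-0.0600, 0.1300, 0.0000)

τ = (-0.0600, 0.1300, 0.0000)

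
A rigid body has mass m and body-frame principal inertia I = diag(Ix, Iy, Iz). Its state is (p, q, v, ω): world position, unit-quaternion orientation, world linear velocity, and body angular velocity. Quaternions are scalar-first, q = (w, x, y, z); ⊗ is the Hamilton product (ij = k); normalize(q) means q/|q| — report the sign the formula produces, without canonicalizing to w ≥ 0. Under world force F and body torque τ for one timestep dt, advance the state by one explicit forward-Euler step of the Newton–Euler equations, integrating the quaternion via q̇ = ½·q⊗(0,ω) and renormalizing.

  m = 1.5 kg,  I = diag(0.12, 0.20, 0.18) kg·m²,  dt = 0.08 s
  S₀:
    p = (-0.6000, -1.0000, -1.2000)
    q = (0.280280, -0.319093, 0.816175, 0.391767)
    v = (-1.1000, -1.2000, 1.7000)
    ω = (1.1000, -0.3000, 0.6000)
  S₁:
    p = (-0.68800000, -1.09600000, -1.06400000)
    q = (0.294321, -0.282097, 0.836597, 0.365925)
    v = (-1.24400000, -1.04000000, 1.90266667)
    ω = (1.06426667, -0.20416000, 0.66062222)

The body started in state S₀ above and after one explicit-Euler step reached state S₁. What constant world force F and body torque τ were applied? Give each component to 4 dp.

velocity change Δv = (-0.14400000, 0.16000000, 0.20266667)
F = m·Δv/dt = (-2.7000, 3.0000, 3.8000)
ω₁ − ω₀ = (-0.03573333, 0.09584000, 0.06062222)
ω₀×(Iω₀) = (0.0036, -0.0396, -0.0264)
applied torque τ = (-0.0500, 0.2000, 0.1100)

F = (-2.7000, 3.0000, 3.8000)
τ = (-0.0500, 0.2000, 0.1100)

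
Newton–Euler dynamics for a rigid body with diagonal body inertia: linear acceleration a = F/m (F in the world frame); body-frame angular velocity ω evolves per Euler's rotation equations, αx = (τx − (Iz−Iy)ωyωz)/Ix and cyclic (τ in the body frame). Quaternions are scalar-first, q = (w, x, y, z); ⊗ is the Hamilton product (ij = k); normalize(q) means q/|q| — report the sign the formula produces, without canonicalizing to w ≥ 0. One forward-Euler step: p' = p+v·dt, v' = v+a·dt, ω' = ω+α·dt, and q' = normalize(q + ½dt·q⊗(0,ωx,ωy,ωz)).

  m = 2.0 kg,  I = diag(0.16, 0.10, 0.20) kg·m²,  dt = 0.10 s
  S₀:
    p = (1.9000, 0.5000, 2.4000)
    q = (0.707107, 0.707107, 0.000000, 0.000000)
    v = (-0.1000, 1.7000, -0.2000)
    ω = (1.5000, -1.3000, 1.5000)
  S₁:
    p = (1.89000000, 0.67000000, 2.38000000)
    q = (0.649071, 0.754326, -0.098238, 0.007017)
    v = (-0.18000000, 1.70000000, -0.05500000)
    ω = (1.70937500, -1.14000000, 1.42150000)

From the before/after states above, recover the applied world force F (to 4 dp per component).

velocity change Δv = (-0.08000000, 0.00000000, 0.14500000)
applied force F = (-1.6000, 0.0000, 2.9000)

F = (-1.6000, 0.0000, 2.9000)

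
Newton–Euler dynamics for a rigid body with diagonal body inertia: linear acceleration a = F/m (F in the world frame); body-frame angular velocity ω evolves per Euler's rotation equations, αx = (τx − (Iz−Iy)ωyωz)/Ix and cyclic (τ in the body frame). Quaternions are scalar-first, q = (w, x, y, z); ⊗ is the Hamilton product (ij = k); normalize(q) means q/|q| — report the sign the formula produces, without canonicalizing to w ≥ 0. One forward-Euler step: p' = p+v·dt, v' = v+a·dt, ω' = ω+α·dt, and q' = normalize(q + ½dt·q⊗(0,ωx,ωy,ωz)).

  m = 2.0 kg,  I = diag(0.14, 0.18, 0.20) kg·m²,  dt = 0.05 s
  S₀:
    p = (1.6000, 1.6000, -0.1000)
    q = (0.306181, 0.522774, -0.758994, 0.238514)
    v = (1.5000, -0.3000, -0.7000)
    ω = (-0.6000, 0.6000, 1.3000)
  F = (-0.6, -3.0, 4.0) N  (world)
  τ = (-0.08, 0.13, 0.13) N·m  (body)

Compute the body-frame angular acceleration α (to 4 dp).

α = (-0.6829, 0.4622, 0.7220)

gyro term ω×Iω = (0.0156, 0.0468, -0.0144)
α = I⁻¹(τ − ω×Iω) = (-0.6829, 0.4622, 0.7220)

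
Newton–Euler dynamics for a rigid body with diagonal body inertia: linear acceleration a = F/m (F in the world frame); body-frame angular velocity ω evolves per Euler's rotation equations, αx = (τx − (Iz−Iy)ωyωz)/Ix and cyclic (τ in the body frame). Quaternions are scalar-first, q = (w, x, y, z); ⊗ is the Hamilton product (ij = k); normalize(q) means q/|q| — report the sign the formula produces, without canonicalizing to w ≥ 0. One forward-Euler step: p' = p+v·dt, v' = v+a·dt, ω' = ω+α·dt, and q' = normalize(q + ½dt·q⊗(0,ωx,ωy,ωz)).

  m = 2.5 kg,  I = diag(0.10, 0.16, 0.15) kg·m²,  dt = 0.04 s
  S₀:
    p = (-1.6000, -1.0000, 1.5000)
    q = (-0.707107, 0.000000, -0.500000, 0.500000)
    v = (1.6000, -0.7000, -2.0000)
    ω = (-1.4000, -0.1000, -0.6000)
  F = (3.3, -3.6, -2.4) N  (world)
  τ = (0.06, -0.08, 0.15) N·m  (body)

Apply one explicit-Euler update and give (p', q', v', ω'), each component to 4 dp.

p' = (-1.5360, -1.0280, 1.4200)
q' = (-0.7018, 0.0268, -0.5123, 0.4943)
v' = (1.6528, -0.7576, -2.0384)
ω' = (-1.3758, -0.1095, -0.5622)

(τ − ω×Iω)/I = (0.6060, -0.2375, 0.9440)
ω' = ω + α·dt = (-1.3758, -0.1095, -0.5622)
2q̇ = q⊗(0,ω) = (0.2500000, 1.3399498, -0.6292893, -0.2757358)
q + ½dt·q⊗(0,ω), renormalized = (-0.7018, 0.0268, -0.5123, 0.4943)
a = (1.3200, -1.4400, -0.9600)
p + v·dt = (-1.5360, -1.0280, 1.4200)
new velocity v' = (1.6528, -0.7576, -2.0384)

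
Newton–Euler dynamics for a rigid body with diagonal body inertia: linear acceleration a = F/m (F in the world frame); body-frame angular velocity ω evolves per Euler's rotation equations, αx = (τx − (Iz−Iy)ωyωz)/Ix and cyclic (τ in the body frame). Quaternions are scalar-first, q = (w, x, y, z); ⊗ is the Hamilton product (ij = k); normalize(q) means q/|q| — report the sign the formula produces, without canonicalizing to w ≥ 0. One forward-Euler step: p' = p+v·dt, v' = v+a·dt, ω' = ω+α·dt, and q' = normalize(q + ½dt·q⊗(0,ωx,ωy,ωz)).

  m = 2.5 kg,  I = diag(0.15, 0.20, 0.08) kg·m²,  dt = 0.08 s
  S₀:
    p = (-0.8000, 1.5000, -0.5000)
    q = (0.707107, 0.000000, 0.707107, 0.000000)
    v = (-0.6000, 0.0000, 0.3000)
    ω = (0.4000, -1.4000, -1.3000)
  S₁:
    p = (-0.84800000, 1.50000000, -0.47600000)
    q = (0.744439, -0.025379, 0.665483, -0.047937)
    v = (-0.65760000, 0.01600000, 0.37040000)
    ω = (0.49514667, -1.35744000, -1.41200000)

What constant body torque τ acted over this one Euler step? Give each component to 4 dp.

τ = (-0.0400, 0.0700, -0.1400)

rate change Δω = (0.09514667, 0.04256000, -0.11200000)
gyro term ω₀×Iω₀ = (-0.2184, -0.0364, -0.0280)
applied torque τ = (-0.0400, 0.0700, -0.1400)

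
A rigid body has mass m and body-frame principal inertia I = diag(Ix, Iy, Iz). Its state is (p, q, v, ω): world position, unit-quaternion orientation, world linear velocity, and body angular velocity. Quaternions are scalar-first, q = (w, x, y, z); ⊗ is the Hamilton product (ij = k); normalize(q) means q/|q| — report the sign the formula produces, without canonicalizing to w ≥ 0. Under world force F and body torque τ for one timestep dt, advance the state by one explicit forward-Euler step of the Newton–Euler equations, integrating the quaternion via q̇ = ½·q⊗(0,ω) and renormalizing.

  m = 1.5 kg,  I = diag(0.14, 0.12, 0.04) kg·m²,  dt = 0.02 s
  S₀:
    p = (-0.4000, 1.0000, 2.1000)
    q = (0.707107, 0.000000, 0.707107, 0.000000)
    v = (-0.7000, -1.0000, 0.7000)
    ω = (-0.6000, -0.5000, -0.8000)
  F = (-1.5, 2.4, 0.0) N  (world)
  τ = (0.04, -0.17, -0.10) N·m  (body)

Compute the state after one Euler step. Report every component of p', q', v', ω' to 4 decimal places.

linear accel F/m = (-1.0000, 1.6000, 0.0000)
p' = p + v·dt = (-0.4140, 0.9800, 2.1140)
v + (F/m)dt = (-0.7200, -0.9680, 0.7000)
α = I⁻¹(τ − ω×Iω) = (0.5143, -1.8167, -2.3500)
new body rate ω' = (-0.5897, -0.5363, -0.8470)
2q̇ = q⊗(0,ω) = (0.3535535, -0.9899498, -0.3535535, -0.1414214)
q + ½dt·q⊗(0,ω), renormalized = (0.7106, -0.0099, 0.7035, -0.0014)

p' = (-0.4140, 0.9800, 2.1140)
q' = (0.7106, -0.0099, 0.7035, -0.0014)
v' = (-0.7200, -0.9680, 0.7000)
ω' = (-0.5897, -0.5363, -0.8470)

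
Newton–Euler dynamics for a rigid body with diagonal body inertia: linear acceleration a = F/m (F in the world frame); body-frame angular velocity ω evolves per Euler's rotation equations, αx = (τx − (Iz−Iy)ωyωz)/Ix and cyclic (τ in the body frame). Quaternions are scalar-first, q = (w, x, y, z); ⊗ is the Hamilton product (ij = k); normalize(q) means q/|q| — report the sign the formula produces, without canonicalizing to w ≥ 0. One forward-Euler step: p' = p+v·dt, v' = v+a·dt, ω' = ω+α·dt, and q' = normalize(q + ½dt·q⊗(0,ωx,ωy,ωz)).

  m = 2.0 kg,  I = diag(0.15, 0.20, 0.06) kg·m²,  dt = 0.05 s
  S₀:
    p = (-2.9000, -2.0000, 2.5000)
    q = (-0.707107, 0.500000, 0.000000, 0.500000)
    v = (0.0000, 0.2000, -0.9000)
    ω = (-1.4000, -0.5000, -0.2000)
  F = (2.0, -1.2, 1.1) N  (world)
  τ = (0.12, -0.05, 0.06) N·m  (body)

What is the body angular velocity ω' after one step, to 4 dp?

angular accel α = (0.8933, -0.3760, 0.4167)
ω' = ω + α·dt = (-1.3553, -0.5188, -0.1792)

ω' = (-1.3553, -0.5188, -0.1792)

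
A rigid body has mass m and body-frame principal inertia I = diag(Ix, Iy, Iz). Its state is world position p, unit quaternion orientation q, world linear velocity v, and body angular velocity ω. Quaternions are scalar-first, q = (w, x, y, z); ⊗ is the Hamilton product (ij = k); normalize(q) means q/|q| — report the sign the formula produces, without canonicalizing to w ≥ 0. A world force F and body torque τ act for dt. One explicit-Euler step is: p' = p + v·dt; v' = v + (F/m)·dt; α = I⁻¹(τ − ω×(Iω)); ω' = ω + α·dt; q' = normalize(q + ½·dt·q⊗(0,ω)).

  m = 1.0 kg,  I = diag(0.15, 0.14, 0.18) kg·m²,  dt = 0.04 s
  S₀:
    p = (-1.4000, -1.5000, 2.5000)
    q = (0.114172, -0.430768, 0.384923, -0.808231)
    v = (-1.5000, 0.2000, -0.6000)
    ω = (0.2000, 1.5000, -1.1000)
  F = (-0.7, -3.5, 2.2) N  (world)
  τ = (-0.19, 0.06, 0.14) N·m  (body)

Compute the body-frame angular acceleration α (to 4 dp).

α = (-0.8267, 0.3814, 0.7944)

ω×(Iω) gyroscopic = (-0.0660, 0.0066, -0.0030)
angular accel α = (-0.8267, 0.3814, 0.7944)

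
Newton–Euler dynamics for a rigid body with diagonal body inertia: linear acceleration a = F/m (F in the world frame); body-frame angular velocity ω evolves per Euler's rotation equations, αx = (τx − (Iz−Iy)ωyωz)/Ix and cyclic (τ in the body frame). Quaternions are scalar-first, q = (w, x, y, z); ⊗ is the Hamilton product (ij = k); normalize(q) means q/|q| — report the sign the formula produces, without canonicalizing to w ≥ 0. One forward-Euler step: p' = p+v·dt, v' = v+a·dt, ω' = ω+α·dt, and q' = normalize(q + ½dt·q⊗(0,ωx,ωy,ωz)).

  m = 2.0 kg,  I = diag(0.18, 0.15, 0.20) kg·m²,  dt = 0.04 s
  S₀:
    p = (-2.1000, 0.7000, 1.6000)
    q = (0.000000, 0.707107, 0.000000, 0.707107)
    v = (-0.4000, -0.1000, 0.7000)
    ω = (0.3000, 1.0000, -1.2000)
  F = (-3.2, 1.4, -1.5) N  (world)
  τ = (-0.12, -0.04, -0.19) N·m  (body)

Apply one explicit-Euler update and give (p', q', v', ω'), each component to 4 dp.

p' = (-2.1160, 0.6960, 1.6280)
q' = (0.0127, 0.6926, 0.0212, 0.7209)
v' = (-0.4640, -0.0720, 0.6700)
ω' = (0.2867, 0.9874, -1.2362)

linear accel F/m = (-1.6000, 0.7000, -0.7500)
new position p' = (-2.1160, 0.6960, 1.6280)
v + (F/m)dt = (-0.4640, -0.0720, 0.6700)
angular accel α = (-0.3333, -0.3147, -0.9050)
ω' = ω + α·dt = (0.2867, 0.9874, -1.2362)
q⊗(0,ω) = (0.6363963, -0.7071070, 1.0606605, 0.7071070)
q' = normalize(q + ½dt·q⊗(0,ω)) = (0.0127, 0.6926, 0.0212, 0.7209)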